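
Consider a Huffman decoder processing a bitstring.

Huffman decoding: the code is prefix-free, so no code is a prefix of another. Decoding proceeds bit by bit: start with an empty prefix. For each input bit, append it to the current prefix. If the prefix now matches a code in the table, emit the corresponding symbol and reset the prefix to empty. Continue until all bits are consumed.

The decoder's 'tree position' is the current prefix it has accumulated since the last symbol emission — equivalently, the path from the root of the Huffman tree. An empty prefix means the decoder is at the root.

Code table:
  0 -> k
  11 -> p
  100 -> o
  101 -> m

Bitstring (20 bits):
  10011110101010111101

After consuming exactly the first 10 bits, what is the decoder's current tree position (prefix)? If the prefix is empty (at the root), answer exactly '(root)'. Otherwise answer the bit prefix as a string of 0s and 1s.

Bit 0: prefix='1' (no match yet)
Bit 1: prefix='10' (no match yet)
Bit 2: prefix='100' -> emit 'o', reset
Bit 3: prefix='1' (no match yet)
Bit 4: prefix='11' -> emit 'p', reset
Bit 5: prefix='1' (no match yet)
Bit 6: prefix='11' -> emit 'p', reset
Bit 7: prefix='0' -> emit 'k', reset
Bit 8: prefix='1' (no match yet)
Bit 9: prefix='10' (no match yet)

Answer: 10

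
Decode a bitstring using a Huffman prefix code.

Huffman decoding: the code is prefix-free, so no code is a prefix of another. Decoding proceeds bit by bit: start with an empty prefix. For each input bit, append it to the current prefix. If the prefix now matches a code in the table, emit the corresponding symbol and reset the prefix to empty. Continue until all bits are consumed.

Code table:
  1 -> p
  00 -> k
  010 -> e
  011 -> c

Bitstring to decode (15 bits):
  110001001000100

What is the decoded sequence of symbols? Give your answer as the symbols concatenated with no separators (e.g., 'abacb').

Answer: ppkeekpk

Derivation:
Bit 0: prefix='1' -> emit 'p', reset
Bit 1: prefix='1' -> emit 'p', reset
Bit 2: prefix='0' (no match yet)
Bit 3: prefix='00' -> emit 'k', reset
Bit 4: prefix='0' (no match yet)
Bit 5: prefix='01' (no match yet)
Bit 6: prefix='010' -> emit 'e', reset
Bit 7: prefix='0' (no match yet)
Bit 8: prefix='01' (no match yet)
Bit 9: prefix='010' -> emit 'e', reset
Bit 10: prefix='0' (no match yet)
Bit 11: prefix='00' -> emit 'k', reset
Bit 12: prefix='1' -> emit 'p', reset
Bit 13: prefix='0' (no match yet)
Bit 14: prefix='00' -> emit 'k', reset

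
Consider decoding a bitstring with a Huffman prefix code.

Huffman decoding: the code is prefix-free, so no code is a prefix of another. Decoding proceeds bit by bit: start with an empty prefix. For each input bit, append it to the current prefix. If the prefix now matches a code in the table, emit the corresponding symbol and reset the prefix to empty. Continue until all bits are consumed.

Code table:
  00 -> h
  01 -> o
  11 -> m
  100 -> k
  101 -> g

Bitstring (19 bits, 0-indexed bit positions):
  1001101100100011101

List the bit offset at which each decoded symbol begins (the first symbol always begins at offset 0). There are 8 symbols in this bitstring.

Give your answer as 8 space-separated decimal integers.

Bit 0: prefix='1' (no match yet)
Bit 1: prefix='10' (no match yet)
Bit 2: prefix='100' -> emit 'k', reset
Bit 3: prefix='1' (no match yet)
Bit 4: prefix='11' -> emit 'm', reset
Bit 5: prefix='0' (no match yet)
Bit 6: prefix='01' -> emit 'o', reset
Bit 7: prefix='1' (no match yet)
Bit 8: prefix='10' (no match yet)
Bit 9: prefix='100' -> emit 'k', reset
Bit 10: prefix='1' (no match yet)
Bit 11: prefix='10' (no match yet)
Bit 12: prefix='100' -> emit 'k', reset
Bit 13: prefix='0' (no match yet)
Bit 14: prefix='01' -> emit 'o', reset
Bit 15: prefix='1' (no match yet)
Bit 16: prefix='11' -> emit 'm', reset
Bit 17: prefix='0' (no match yet)
Bit 18: prefix='01' -> emit 'o', reset

Answer: 0 3 5 7 10 13 15 17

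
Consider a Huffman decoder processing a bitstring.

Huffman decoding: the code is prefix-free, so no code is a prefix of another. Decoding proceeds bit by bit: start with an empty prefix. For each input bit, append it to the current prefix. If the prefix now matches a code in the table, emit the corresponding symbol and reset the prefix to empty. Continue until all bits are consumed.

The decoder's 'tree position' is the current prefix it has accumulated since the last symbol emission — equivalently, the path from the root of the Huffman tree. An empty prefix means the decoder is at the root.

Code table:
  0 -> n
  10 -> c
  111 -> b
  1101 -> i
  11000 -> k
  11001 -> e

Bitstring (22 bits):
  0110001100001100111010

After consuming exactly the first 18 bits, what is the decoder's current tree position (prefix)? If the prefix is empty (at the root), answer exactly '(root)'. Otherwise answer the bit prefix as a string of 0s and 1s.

Bit 0: prefix='0' -> emit 'n', reset
Bit 1: prefix='1' (no match yet)
Bit 2: prefix='11' (no match yet)
Bit 3: prefix='110' (no match yet)
Bit 4: prefix='1100' (no match yet)
Bit 5: prefix='11000' -> emit 'k', reset
Bit 6: prefix='1' (no match yet)
Bit 7: prefix='11' (no match yet)
Bit 8: prefix='110' (no match yet)
Bit 9: prefix='1100' (no match yet)
Bit 10: prefix='11000' -> emit 'k', reset
Bit 11: prefix='0' -> emit 'n', reset
Bit 12: prefix='1' (no match yet)
Bit 13: prefix='11' (no match yet)
Bit 14: prefix='110' (no match yet)
Bit 15: prefix='1100' (no match yet)
Bit 16: prefix='11001' -> emit 'e', reset
Bit 17: prefix='1' (no match yet)

Answer: 1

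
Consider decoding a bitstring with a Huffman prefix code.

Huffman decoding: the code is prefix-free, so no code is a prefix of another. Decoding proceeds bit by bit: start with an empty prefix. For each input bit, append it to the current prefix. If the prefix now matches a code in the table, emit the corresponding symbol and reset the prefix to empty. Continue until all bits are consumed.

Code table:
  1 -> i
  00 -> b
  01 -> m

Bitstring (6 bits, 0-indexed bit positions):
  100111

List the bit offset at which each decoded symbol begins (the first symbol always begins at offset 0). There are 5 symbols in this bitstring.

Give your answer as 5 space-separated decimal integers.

Bit 0: prefix='1' -> emit 'i', reset
Bit 1: prefix='0' (no match yet)
Bit 2: prefix='00' -> emit 'b', reset
Bit 3: prefix='1' -> emit 'i', reset
Bit 4: prefix='1' -> emit 'i', reset
Bit 5: prefix='1' -> emit 'i', reset

Answer: 0 1 3 4 5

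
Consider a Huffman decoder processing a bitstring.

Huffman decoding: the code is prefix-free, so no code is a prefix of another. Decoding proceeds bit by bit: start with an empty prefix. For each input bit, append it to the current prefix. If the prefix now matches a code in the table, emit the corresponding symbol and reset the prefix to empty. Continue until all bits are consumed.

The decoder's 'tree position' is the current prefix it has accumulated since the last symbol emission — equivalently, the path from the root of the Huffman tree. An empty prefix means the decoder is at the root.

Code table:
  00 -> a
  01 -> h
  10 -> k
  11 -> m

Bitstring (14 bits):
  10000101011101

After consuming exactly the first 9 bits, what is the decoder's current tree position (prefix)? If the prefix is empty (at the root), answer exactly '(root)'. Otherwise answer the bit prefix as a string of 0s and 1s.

Bit 0: prefix='1' (no match yet)
Bit 1: prefix='10' -> emit 'k', reset
Bit 2: prefix='0' (no match yet)
Bit 3: prefix='00' -> emit 'a', reset
Bit 4: prefix='0' (no match yet)
Bit 5: prefix='01' -> emit 'h', reset
Bit 6: prefix='0' (no match yet)
Bit 7: prefix='01' -> emit 'h', reset
Bit 8: prefix='0' (no match yet)

Answer: 0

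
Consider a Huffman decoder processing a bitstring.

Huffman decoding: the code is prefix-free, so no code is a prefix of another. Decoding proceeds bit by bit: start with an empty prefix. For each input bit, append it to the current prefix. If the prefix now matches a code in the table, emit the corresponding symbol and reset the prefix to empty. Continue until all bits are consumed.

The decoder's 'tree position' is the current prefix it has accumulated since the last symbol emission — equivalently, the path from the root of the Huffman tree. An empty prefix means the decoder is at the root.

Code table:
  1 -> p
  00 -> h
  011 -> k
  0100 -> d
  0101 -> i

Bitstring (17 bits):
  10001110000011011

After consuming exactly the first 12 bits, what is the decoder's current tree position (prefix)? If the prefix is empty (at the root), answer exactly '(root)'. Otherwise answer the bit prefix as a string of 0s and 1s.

Answer: 0

Derivation:
Bit 0: prefix='1' -> emit 'p', reset
Bit 1: prefix='0' (no match yet)
Bit 2: prefix='00' -> emit 'h', reset
Bit 3: prefix='0' (no match yet)
Bit 4: prefix='01' (no match yet)
Bit 5: prefix='011' -> emit 'k', reset
Bit 6: prefix='1' -> emit 'p', reset
Bit 7: prefix='0' (no match yet)
Bit 8: prefix='00' -> emit 'h', reset
Bit 9: prefix='0' (no match yet)
Bit 10: prefix='00' -> emit 'h', reset
Bit 11: prefix='0' (no match yet)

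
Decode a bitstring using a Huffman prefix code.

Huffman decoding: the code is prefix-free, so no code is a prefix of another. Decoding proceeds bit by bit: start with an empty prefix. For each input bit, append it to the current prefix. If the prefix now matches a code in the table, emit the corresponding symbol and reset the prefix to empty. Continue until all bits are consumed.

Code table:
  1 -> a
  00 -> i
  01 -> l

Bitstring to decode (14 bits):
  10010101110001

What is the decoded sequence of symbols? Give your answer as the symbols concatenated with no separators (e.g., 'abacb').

Answer: aiallaail

Derivation:
Bit 0: prefix='1' -> emit 'a', reset
Bit 1: prefix='0' (no match yet)
Bit 2: prefix='00' -> emit 'i', reset
Bit 3: prefix='1' -> emit 'a', reset
Bit 4: prefix='0' (no match yet)
Bit 5: prefix='01' -> emit 'l', reset
Bit 6: prefix='0' (no match yet)
Bit 7: prefix='01' -> emit 'l', reset
Bit 8: prefix='1' -> emit 'a', reset
Bit 9: prefix='1' -> emit 'a', reset
Bit 10: prefix='0' (no match yet)
Bit 11: prefix='00' -> emit 'i', reset
Bit 12: prefix='0' (no match yet)
Bit 13: prefix='01' -> emit 'l', reset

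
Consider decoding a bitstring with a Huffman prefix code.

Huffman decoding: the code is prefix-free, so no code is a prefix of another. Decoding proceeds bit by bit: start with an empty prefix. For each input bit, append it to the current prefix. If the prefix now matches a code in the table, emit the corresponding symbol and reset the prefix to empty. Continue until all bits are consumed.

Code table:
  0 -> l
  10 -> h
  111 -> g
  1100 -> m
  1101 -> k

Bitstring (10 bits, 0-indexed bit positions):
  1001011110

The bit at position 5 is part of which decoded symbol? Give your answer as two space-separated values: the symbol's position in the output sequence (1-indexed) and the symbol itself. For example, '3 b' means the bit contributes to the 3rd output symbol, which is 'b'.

Answer: 4 g

Derivation:
Bit 0: prefix='1' (no match yet)
Bit 1: prefix='10' -> emit 'h', reset
Bit 2: prefix='0' -> emit 'l', reset
Bit 3: prefix='1' (no match yet)
Bit 4: prefix='10' -> emit 'h', reset
Bit 5: prefix='1' (no match yet)
Bit 6: prefix='11' (no match yet)
Bit 7: prefix='111' -> emit 'g', reset
Bit 8: prefix='1' (no match yet)
Bit 9: prefix='10' -> emit 'h', reset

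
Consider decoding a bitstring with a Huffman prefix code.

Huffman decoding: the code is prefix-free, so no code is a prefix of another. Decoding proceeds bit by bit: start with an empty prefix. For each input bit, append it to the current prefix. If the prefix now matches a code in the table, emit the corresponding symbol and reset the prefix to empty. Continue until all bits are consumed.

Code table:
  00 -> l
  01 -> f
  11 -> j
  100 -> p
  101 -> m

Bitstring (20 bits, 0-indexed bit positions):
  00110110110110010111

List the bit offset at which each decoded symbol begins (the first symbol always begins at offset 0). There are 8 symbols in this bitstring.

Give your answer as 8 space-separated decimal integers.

Answer: 0 2 4 6 9 12 15 18

Derivation:
Bit 0: prefix='0' (no match yet)
Bit 1: prefix='00' -> emit 'l', reset
Bit 2: prefix='1' (no match yet)
Bit 3: prefix='11' -> emit 'j', reset
Bit 4: prefix='0' (no match yet)
Bit 5: prefix='01' -> emit 'f', reset
Bit 6: prefix='1' (no match yet)
Bit 7: prefix='10' (no match yet)
Bit 8: prefix='101' -> emit 'm', reset
Bit 9: prefix='1' (no match yet)
Bit 10: prefix='10' (no match yet)
Bit 11: prefix='101' -> emit 'm', reset
Bit 12: prefix='1' (no match yet)
Bit 13: prefix='10' (no match yet)
Bit 14: prefix='100' -> emit 'p', reset
Bit 15: prefix='1' (no match yet)
Bit 16: prefix='10' (no match yet)
Bit 17: prefix='101' -> emit 'm', reset
Bit 18: prefix='1' (no match yet)
Bit 19: prefix='11' -> emit 'j', reset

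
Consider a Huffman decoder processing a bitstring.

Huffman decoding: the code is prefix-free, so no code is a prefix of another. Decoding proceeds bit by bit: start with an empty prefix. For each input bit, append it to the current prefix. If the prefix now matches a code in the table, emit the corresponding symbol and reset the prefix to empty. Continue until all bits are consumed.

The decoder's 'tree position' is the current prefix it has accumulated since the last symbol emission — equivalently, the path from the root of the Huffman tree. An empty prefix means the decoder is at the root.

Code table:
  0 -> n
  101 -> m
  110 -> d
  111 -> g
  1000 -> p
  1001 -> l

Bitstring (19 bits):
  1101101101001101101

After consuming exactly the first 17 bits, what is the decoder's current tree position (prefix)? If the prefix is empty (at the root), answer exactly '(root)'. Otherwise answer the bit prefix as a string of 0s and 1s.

Bit 0: prefix='1' (no match yet)
Bit 1: prefix='11' (no match yet)
Bit 2: prefix='110' -> emit 'd', reset
Bit 3: prefix='1' (no match yet)
Bit 4: prefix='11' (no match yet)
Bit 5: prefix='110' -> emit 'd', reset
Bit 6: prefix='1' (no match yet)
Bit 7: prefix='11' (no match yet)
Bit 8: prefix='110' -> emit 'd', reset
Bit 9: prefix='1' (no match yet)
Bit 10: prefix='10' (no match yet)
Bit 11: prefix='100' (no match yet)
Bit 12: prefix='1001' -> emit 'l', reset
Bit 13: prefix='1' (no match yet)
Bit 14: prefix='10' (no match yet)
Bit 15: prefix='101' -> emit 'm', reset
Bit 16: prefix='1' (no match yet)

Answer: 1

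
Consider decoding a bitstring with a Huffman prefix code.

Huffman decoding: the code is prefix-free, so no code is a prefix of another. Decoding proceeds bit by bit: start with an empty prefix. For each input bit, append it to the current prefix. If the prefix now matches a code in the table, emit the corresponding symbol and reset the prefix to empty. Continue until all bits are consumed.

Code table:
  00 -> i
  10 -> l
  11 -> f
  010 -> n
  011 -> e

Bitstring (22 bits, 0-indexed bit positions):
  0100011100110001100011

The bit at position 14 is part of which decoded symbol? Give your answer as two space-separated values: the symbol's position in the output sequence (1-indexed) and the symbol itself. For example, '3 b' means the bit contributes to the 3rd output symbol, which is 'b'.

Bit 0: prefix='0' (no match yet)
Bit 1: prefix='01' (no match yet)
Bit 2: prefix='010' -> emit 'n', reset
Bit 3: prefix='0' (no match yet)
Bit 4: prefix='00' -> emit 'i', reset
Bit 5: prefix='1' (no match yet)
Bit 6: prefix='11' -> emit 'f', reset
Bit 7: prefix='1' (no match yet)
Bit 8: prefix='10' -> emit 'l', reset
Bit 9: prefix='0' (no match yet)
Bit 10: prefix='01' (no match yet)
Bit 11: prefix='011' -> emit 'e', reset
Bit 12: prefix='0' (no match yet)
Bit 13: prefix='00' -> emit 'i', reset
Bit 14: prefix='0' (no match yet)
Bit 15: prefix='01' (no match yet)
Bit 16: prefix='011' -> emit 'e', reset
Bit 17: prefix='0' (no match yet)
Bit 18: prefix='00' -> emit 'i', reset

Answer: 7 e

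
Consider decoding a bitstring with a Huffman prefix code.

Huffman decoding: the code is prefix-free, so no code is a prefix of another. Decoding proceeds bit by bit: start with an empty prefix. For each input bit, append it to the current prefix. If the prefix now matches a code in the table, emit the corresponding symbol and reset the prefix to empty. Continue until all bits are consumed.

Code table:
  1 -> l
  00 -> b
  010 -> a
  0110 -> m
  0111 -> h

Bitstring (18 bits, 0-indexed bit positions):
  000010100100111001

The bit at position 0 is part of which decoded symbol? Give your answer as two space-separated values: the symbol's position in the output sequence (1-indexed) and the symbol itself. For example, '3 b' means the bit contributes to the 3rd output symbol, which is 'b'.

Bit 0: prefix='0' (no match yet)
Bit 1: prefix='00' -> emit 'b', reset
Bit 2: prefix='0' (no match yet)
Bit 3: prefix='00' -> emit 'b', reset
Bit 4: prefix='1' -> emit 'l', reset

Answer: 1 b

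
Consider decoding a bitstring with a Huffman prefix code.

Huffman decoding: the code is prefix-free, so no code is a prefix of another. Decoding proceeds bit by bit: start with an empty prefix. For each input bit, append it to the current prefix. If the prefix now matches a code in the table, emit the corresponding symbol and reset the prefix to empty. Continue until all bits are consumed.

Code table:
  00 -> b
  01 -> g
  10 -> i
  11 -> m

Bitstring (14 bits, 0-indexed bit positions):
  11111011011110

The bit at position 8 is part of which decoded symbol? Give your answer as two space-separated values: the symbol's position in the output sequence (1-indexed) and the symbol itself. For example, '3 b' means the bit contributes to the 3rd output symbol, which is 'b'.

Bit 0: prefix='1' (no match yet)
Bit 1: prefix='11' -> emit 'm', reset
Bit 2: prefix='1' (no match yet)
Bit 3: prefix='11' -> emit 'm', reset
Bit 4: prefix='1' (no match yet)
Bit 5: prefix='10' -> emit 'i', reset
Bit 6: prefix='1' (no match yet)
Bit 7: prefix='11' -> emit 'm', reset
Bit 8: prefix='0' (no match yet)
Bit 9: prefix='01' -> emit 'g', reset
Bit 10: prefix='1' (no match yet)
Bit 11: prefix='11' -> emit 'm', reset
Bit 12: prefix='1' (no match yet)

Answer: 5 g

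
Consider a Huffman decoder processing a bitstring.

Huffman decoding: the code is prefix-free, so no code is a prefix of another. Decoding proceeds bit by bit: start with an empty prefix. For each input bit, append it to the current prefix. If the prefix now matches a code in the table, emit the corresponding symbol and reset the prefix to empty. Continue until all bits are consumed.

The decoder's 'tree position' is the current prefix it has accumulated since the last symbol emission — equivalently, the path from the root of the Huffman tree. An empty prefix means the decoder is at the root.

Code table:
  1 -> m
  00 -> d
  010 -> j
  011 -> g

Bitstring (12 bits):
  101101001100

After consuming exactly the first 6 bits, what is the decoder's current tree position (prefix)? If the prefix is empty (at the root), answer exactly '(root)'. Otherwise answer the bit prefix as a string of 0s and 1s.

Bit 0: prefix='1' -> emit 'm', reset
Bit 1: prefix='0' (no match yet)
Bit 2: prefix='01' (no match yet)
Bit 3: prefix='011' -> emit 'g', reset
Bit 4: prefix='0' (no match yet)
Bit 5: prefix='01' (no match yet)

Answer: 01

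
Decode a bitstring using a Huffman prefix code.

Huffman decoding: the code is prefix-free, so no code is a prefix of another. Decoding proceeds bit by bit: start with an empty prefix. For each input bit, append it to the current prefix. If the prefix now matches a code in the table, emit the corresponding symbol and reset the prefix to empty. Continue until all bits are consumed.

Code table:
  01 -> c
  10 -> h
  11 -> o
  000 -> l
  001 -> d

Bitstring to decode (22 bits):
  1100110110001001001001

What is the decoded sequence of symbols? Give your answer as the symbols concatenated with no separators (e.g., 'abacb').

Answer: odholhcdd

Derivation:
Bit 0: prefix='1' (no match yet)
Bit 1: prefix='11' -> emit 'o', reset
Bit 2: prefix='0' (no match yet)
Bit 3: prefix='00' (no match yet)
Bit 4: prefix='001' -> emit 'd', reset
Bit 5: prefix='1' (no match yet)
Bit 6: prefix='10' -> emit 'h', reset
Bit 7: prefix='1' (no match yet)
Bit 8: prefix='11' -> emit 'o', reset
Bit 9: prefix='0' (no match yet)
Bit 10: prefix='00' (no match yet)
Bit 11: prefix='000' -> emit 'l', reset
Bit 12: prefix='1' (no match yet)
Bit 13: prefix='10' -> emit 'h', reset
Bit 14: prefix='0' (no match yet)
Bit 15: prefix='01' -> emit 'c', reset
Bit 16: prefix='0' (no match yet)
Bit 17: prefix='00' (no match yet)
Bit 18: prefix='001' -> emit 'd', reset
Bit 19: prefix='0' (no match yet)
Bit 20: prefix='00' (no match yet)
Bit 21: prefix='001' -> emit 'd', reset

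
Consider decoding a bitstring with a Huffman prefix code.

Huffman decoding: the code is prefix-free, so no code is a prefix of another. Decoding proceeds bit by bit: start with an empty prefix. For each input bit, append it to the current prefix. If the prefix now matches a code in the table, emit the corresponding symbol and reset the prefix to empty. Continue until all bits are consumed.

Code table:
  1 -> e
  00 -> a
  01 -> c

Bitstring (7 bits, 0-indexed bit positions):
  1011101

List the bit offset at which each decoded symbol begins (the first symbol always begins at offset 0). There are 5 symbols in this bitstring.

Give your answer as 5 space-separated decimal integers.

Answer: 0 1 3 4 5

Derivation:
Bit 0: prefix='1' -> emit 'e', reset
Bit 1: prefix='0' (no match yet)
Bit 2: prefix='01' -> emit 'c', reset
Bit 3: prefix='1' -> emit 'e', reset
Bit 4: prefix='1' -> emit 'e', reset
Bit 5: prefix='0' (no match yet)
Bit 6: prefix='01' -> emit 'c', reset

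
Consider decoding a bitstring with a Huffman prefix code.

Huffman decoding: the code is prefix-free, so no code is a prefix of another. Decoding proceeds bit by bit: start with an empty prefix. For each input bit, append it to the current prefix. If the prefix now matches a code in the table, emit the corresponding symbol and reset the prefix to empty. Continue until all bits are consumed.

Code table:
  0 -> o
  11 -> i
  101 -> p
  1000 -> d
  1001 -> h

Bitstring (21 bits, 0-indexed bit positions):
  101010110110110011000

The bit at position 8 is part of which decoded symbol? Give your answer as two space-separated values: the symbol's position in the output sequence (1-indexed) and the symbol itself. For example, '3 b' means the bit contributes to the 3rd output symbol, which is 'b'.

Bit 0: prefix='1' (no match yet)
Bit 1: prefix='10' (no match yet)
Bit 2: prefix='101' -> emit 'p', reset
Bit 3: prefix='0' -> emit 'o', reset
Bit 4: prefix='1' (no match yet)
Bit 5: prefix='10' (no match yet)
Bit 6: prefix='101' -> emit 'p', reset
Bit 7: prefix='1' (no match yet)
Bit 8: prefix='10' (no match yet)
Bit 9: prefix='101' -> emit 'p', reset
Bit 10: prefix='1' (no match yet)
Bit 11: prefix='10' (no match yet)
Bit 12: prefix='101' -> emit 'p', reset

Answer: 4 p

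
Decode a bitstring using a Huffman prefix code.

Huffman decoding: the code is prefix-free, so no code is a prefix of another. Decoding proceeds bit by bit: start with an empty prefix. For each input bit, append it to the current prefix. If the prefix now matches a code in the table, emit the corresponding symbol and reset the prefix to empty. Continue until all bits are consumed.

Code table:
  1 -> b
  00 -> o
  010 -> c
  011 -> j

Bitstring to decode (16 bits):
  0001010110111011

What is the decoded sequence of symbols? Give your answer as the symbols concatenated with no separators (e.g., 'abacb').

Bit 0: prefix='0' (no match yet)
Bit 1: prefix='00' -> emit 'o', reset
Bit 2: prefix='0' (no match yet)
Bit 3: prefix='01' (no match yet)
Bit 4: prefix='010' -> emit 'c', reset
Bit 5: prefix='1' -> emit 'b', reset
Bit 6: prefix='0' (no match yet)
Bit 7: prefix='01' (no match yet)
Bit 8: prefix='011' -> emit 'j', reset
Bit 9: prefix='0' (no match yet)
Bit 10: prefix='01' (no match yet)
Bit 11: prefix='011' -> emit 'j', reset
Bit 12: prefix='1' -> emit 'b', reset
Bit 13: prefix='0' (no match yet)
Bit 14: prefix='01' (no match yet)
Bit 15: prefix='011' -> emit 'j', reset

Answer: ocbjjbj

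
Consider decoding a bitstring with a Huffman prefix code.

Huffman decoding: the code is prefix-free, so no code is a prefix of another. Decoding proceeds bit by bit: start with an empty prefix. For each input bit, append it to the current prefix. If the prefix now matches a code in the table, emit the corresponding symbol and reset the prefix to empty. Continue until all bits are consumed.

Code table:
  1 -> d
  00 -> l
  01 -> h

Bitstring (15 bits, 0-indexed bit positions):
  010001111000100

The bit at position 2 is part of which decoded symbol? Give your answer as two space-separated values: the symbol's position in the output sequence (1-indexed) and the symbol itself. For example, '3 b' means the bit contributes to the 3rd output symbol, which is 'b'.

Answer: 2 l

Derivation:
Bit 0: prefix='0' (no match yet)
Bit 1: prefix='01' -> emit 'h', reset
Bit 2: prefix='0' (no match yet)
Bit 3: prefix='00' -> emit 'l', reset
Bit 4: prefix='0' (no match yet)
Bit 5: prefix='01' -> emit 'h', reset
Bit 6: prefix='1' -> emit 'd', reset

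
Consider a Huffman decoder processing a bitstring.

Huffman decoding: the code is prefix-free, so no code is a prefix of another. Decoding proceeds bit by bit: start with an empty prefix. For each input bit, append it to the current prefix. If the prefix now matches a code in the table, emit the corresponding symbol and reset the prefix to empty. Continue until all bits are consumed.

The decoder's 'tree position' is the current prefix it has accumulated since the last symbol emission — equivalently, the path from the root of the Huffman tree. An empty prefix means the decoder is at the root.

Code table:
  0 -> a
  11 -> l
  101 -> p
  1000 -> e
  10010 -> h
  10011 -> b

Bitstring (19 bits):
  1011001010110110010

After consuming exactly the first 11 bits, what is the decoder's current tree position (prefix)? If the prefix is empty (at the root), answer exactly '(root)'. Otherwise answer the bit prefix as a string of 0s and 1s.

Answer: (root)

Derivation:
Bit 0: prefix='1' (no match yet)
Bit 1: prefix='10' (no match yet)
Bit 2: prefix='101' -> emit 'p', reset
Bit 3: prefix='1' (no match yet)
Bit 4: prefix='10' (no match yet)
Bit 5: prefix='100' (no match yet)
Bit 6: prefix='1001' (no match yet)
Bit 7: prefix='10010' -> emit 'h', reset
Bit 8: prefix='1' (no match yet)
Bit 9: prefix='10' (no match yet)
Bit 10: prefix='101' -> emit 'p', reset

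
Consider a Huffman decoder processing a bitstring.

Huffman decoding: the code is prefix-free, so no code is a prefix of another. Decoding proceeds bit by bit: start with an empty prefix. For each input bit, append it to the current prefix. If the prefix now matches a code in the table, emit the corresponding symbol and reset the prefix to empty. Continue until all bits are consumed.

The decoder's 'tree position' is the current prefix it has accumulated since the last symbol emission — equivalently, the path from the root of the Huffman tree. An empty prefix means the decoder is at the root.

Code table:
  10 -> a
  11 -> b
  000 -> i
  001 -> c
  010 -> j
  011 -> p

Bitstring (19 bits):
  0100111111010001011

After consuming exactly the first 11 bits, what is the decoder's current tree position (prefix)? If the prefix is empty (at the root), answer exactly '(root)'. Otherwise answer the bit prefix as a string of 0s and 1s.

Answer: 0

Derivation:
Bit 0: prefix='0' (no match yet)
Bit 1: prefix='01' (no match yet)
Bit 2: prefix='010' -> emit 'j', reset
Bit 3: prefix='0' (no match yet)
Bit 4: prefix='01' (no match yet)
Bit 5: prefix='011' -> emit 'p', reset
Bit 6: prefix='1' (no match yet)
Bit 7: prefix='11' -> emit 'b', reset
Bit 8: prefix='1' (no match yet)
Bit 9: prefix='11' -> emit 'b', reset
Bit 10: prefix='0' (no match yet)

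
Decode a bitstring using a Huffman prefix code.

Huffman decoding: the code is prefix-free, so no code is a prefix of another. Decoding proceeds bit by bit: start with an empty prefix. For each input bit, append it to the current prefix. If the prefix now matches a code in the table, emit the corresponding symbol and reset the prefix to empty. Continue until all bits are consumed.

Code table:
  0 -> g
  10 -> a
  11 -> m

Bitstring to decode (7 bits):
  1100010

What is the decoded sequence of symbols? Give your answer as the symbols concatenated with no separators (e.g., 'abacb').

Bit 0: prefix='1' (no match yet)
Bit 1: prefix='11' -> emit 'm', reset
Bit 2: prefix='0' -> emit 'g', reset
Bit 3: prefix='0' -> emit 'g', reset
Bit 4: prefix='0' -> emit 'g', reset
Bit 5: prefix='1' (no match yet)
Bit 6: prefix='10' -> emit 'a', reset

Answer: mggga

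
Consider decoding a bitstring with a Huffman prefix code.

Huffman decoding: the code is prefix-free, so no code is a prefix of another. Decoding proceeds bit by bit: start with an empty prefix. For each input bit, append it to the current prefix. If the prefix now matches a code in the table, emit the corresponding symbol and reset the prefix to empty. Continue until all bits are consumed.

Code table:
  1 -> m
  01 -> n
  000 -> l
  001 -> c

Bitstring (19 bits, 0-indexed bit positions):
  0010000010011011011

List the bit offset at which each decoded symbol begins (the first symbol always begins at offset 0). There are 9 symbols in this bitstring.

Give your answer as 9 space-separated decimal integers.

Answer: 0 3 6 9 12 13 15 16 18

Derivation:
Bit 0: prefix='0' (no match yet)
Bit 1: prefix='00' (no match yet)
Bit 2: prefix='001' -> emit 'c', reset
Bit 3: prefix='0' (no match yet)
Bit 4: prefix='00' (no match yet)
Bit 5: prefix='000' -> emit 'l', reset
Bit 6: prefix='0' (no match yet)
Bit 7: prefix='00' (no match yet)
Bit 8: prefix='001' -> emit 'c', reset
Bit 9: prefix='0' (no match yet)
Bit 10: prefix='00' (no match yet)
Bit 11: prefix='001' -> emit 'c', reset
Bit 12: prefix='1' -> emit 'm', reset
Bit 13: prefix='0' (no match yet)
Bit 14: prefix='01' -> emit 'n', reset
Bit 15: prefix='1' -> emit 'm', reset
Bit 16: prefix='0' (no match yet)
Bit 17: prefix='01' -> emit 'n', reset
Bit 18: prefix='1' -> emit 'm', reset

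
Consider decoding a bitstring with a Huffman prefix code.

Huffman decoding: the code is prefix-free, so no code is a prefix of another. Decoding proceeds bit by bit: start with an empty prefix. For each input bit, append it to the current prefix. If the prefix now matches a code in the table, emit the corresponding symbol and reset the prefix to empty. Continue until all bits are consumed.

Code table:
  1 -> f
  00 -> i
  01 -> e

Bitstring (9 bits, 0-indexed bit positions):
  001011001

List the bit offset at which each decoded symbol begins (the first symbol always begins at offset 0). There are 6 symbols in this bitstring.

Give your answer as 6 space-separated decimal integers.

Bit 0: prefix='0' (no match yet)
Bit 1: prefix='00' -> emit 'i', reset
Bit 2: prefix='1' -> emit 'f', reset
Bit 3: prefix='0' (no match yet)
Bit 4: prefix='01' -> emit 'e', reset
Bit 5: prefix='1' -> emit 'f', reset
Bit 6: prefix='0' (no match yet)
Bit 7: prefix='00' -> emit 'i', reset
Bit 8: prefix='1' -> emit 'f', reset

Answer: 0 2 3 5 6 8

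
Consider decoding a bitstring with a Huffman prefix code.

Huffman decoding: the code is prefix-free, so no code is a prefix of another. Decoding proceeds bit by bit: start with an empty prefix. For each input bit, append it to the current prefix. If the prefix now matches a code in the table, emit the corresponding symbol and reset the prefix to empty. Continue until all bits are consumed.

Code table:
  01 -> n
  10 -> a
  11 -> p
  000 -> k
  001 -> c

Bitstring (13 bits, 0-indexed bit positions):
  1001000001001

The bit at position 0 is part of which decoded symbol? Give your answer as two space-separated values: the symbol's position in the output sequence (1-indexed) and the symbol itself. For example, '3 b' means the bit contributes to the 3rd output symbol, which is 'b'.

Bit 0: prefix='1' (no match yet)
Bit 1: prefix='10' -> emit 'a', reset
Bit 2: prefix='0' (no match yet)
Bit 3: prefix='01' -> emit 'n', reset
Bit 4: prefix='0' (no match yet)

Answer: 1 a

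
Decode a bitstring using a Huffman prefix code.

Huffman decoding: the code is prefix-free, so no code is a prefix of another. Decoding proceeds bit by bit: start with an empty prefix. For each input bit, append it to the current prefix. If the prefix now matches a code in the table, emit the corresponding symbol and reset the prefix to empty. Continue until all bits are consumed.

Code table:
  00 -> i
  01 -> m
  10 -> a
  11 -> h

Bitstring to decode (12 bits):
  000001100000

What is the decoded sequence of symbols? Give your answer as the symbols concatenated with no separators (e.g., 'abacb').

Answer: iimaii

Derivation:
Bit 0: prefix='0' (no match yet)
Bit 1: prefix='00' -> emit 'i', reset
Bit 2: prefix='0' (no match yet)
Bit 3: prefix='00' -> emit 'i', reset
Bit 4: prefix='0' (no match yet)
Bit 5: prefix='01' -> emit 'm', reset
Bit 6: prefix='1' (no match yet)
Bit 7: prefix='10' -> emit 'a', reset
Bit 8: prefix='0' (no match yet)
Bit 9: prefix='00' -> emit 'i', reset
Bit 10: prefix='0' (no match yet)
Bit 11: prefix='00' -> emit 'i', reset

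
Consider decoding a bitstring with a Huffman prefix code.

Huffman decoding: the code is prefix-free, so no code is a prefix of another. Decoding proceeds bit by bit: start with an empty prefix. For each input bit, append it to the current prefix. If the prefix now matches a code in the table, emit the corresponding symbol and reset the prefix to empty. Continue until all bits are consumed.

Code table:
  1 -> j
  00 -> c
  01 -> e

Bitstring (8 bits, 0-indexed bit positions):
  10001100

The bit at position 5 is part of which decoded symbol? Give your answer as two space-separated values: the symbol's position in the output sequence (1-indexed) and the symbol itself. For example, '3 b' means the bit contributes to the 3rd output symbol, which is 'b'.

Answer: 4 j

Derivation:
Bit 0: prefix='1' -> emit 'j', reset
Bit 1: prefix='0' (no match yet)
Bit 2: prefix='00' -> emit 'c', reset
Bit 3: prefix='0' (no match yet)
Bit 4: prefix='01' -> emit 'e', reset
Bit 5: prefix='1' -> emit 'j', reset
Bit 6: prefix='0' (no match yet)
Bit 7: prefix='00' -> emit 'c', reset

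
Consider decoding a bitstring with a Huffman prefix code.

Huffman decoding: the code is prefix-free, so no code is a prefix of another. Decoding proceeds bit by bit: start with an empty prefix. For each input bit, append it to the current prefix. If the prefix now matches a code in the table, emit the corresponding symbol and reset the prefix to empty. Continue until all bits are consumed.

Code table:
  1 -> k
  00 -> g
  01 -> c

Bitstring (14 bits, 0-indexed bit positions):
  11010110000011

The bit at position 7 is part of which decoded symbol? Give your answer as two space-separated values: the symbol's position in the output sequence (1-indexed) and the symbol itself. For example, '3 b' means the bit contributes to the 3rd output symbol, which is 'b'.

Answer: 6 g

Derivation:
Bit 0: prefix='1' -> emit 'k', reset
Bit 1: prefix='1' -> emit 'k', reset
Bit 2: prefix='0' (no match yet)
Bit 3: prefix='01' -> emit 'c', reset
Bit 4: prefix='0' (no match yet)
Bit 5: prefix='01' -> emit 'c', reset
Bit 6: prefix='1' -> emit 'k', reset
Bit 7: prefix='0' (no match yet)
Bit 8: prefix='00' -> emit 'g', reset
Bit 9: prefix='0' (no match yet)
Bit 10: prefix='00' -> emit 'g', reset
Bit 11: prefix='0' (no match yet)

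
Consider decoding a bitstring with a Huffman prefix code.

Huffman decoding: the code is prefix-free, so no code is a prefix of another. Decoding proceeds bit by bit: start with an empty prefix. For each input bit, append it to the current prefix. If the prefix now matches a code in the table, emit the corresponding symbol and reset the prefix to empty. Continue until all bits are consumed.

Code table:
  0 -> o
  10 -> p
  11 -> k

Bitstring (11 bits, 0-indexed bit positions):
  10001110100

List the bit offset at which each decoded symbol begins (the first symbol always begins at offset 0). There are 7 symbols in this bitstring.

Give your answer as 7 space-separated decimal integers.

Bit 0: prefix='1' (no match yet)
Bit 1: prefix='10' -> emit 'p', reset
Bit 2: prefix='0' -> emit 'o', reset
Bit 3: prefix='0' -> emit 'o', reset
Bit 4: prefix='1' (no match yet)
Bit 5: prefix='11' -> emit 'k', reset
Bit 6: prefix='1' (no match yet)
Bit 7: prefix='10' -> emit 'p', reset
Bit 8: prefix='1' (no match yet)
Bit 9: prefix='10' -> emit 'p', reset
Bit 10: prefix='0' -> emit 'o', reset

Answer: 0 2 3 4 6 8 10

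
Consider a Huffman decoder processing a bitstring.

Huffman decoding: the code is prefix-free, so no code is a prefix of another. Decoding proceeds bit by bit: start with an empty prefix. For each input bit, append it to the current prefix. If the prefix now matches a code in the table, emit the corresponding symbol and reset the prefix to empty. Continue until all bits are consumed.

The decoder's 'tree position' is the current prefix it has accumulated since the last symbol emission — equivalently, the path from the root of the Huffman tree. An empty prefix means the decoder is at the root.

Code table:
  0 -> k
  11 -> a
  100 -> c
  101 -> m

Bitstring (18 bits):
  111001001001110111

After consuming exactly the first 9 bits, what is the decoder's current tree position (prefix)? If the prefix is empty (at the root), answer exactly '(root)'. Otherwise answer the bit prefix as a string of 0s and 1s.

Answer: 1

Derivation:
Bit 0: prefix='1' (no match yet)
Bit 1: prefix='11' -> emit 'a', reset
Bit 2: prefix='1' (no match yet)
Bit 3: prefix='10' (no match yet)
Bit 4: prefix='100' -> emit 'c', reset
Bit 5: prefix='1' (no match yet)
Bit 6: prefix='10' (no match yet)
Bit 7: prefix='100' -> emit 'c', reset
Bit 8: prefix='1' (no match yet)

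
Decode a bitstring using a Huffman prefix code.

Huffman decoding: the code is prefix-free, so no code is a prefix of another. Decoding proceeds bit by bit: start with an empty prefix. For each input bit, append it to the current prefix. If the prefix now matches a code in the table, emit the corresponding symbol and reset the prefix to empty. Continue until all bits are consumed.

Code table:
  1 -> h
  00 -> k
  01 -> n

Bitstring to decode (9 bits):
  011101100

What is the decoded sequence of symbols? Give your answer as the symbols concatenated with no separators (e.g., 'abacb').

Bit 0: prefix='0' (no match yet)
Bit 1: prefix='01' -> emit 'n', reset
Bit 2: prefix='1' -> emit 'h', reset
Bit 3: prefix='1' -> emit 'h', reset
Bit 4: prefix='0' (no match yet)
Bit 5: prefix='01' -> emit 'n', reset
Bit 6: prefix='1' -> emit 'h', reset
Bit 7: prefix='0' (no match yet)
Bit 8: prefix='00' -> emit 'k', reset

Answer: nhhnhk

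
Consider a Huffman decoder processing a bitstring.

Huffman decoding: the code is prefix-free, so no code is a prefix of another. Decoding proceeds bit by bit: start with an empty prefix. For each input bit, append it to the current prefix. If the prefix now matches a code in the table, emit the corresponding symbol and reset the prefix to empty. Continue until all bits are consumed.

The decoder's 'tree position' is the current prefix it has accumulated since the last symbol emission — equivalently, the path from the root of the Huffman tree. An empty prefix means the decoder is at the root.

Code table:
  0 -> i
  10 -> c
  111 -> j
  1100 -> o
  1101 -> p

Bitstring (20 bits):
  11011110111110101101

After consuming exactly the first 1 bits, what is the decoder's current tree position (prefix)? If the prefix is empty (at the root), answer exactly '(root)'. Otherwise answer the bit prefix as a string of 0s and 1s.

Answer: 1

Derivation:
Bit 0: prefix='1' (no match yet)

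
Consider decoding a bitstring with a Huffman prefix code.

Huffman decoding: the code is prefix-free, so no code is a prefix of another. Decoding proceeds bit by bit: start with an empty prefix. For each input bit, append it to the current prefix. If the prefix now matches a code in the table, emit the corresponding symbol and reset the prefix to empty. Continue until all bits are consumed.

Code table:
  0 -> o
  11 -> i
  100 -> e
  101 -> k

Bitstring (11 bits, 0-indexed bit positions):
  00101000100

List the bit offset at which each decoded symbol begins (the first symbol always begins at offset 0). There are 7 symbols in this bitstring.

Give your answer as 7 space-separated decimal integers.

Answer: 0 1 2 5 6 7 8

Derivation:
Bit 0: prefix='0' -> emit 'o', reset
Bit 1: prefix='0' -> emit 'o', reset
Bit 2: prefix='1' (no match yet)
Bit 3: prefix='10' (no match yet)
Bit 4: prefix='101' -> emit 'k', reset
Bit 5: prefix='0' -> emit 'o', reset
Bit 6: prefix='0' -> emit 'o', reset
Bit 7: prefix='0' -> emit 'o', reset
Bit 8: prefix='1' (no match yet)
Bit 9: prefix='10' (no match yet)
Bit 10: prefix='100' -> emit 'e', reset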